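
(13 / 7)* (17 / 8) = 221 / 56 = 3.95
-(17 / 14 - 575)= 8033 / 14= 573.79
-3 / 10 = -0.30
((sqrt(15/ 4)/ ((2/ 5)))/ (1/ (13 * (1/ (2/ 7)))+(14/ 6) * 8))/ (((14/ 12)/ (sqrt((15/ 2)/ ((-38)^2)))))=8775 * sqrt(2)/ 775504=0.02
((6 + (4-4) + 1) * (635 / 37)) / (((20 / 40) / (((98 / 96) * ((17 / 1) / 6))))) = 3702685 / 5328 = 694.95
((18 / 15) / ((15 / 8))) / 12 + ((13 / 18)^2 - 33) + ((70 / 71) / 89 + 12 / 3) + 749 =36882402583 / 51183900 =720.59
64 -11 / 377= 24117 / 377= 63.97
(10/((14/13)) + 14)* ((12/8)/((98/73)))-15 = 15117/1372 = 11.02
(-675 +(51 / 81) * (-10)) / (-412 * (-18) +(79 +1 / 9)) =-18395 / 202368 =-0.09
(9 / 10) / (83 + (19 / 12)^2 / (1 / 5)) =648 / 68785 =0.01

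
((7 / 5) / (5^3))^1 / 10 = 7 / 6250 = 0.00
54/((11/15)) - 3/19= 15357/209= 73.48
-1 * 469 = -469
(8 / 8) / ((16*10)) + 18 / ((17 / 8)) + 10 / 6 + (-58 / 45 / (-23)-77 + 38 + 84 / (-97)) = -1620228833 / 54614880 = -29.67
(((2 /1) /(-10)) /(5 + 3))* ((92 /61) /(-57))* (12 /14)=23 /40565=0.00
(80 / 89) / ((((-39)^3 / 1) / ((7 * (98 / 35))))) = -1568 / 5279391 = -0.00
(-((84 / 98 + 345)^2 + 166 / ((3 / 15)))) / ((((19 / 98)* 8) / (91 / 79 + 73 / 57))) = -32324766547 / 171114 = -188907.78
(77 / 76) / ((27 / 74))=2849 / 1026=2.78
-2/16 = -1/8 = -0.12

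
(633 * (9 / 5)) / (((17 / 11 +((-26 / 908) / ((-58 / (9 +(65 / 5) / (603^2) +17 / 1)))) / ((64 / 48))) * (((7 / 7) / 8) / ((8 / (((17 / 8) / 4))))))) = 1638423106806841344 / 18561882059165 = 88268.16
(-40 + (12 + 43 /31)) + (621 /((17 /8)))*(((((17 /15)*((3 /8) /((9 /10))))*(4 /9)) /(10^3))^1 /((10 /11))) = -3085907 /116250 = -26.55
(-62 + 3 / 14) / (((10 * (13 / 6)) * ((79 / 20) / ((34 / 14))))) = -88230 / 50323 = -1.75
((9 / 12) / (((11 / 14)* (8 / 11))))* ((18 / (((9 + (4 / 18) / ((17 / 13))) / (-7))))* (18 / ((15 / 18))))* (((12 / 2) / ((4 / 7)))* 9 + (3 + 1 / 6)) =-533778903 / 14030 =-38045.54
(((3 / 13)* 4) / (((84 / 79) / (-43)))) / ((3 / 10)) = -33970 / 273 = -124.43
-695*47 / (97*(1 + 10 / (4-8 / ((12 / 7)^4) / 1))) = -5537065 / 69937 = -79.17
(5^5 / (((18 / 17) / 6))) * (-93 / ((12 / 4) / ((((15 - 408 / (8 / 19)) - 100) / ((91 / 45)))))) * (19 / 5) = 98940956250 / 91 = 1087263255.49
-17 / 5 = -3.40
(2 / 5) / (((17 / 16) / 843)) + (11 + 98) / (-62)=1663247 / 5270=315.61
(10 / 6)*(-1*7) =-35 / 3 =-11.67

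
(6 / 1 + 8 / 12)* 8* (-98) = -15680 / 3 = -5226.67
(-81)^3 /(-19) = 531441 /19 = 27970.58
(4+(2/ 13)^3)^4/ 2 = 2993028739993728/ 23298085122481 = 128.47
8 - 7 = 1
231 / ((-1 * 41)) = -231 / 41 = -5.63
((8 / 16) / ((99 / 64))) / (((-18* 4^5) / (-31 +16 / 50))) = 767 / 1425600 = 0.00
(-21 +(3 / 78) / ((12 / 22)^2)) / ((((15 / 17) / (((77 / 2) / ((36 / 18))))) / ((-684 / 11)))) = 8833727 / 312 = 28313.23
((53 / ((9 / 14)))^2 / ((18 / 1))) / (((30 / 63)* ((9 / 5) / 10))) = 9634870 / 2187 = 4405.52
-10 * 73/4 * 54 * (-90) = 886950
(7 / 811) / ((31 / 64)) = 0.02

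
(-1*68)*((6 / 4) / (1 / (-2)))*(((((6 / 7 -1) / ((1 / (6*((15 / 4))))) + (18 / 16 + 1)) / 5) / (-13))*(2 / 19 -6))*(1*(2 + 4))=-149328 / 1235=-120.91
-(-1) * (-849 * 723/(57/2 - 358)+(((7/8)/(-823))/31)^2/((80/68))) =1022843079137222227/549058276314880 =1862.90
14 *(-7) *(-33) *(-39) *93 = -11729718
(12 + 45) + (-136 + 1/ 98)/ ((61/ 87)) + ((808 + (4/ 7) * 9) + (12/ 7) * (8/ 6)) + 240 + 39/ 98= 2746514/ 2989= 918.87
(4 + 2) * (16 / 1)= 96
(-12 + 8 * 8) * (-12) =-624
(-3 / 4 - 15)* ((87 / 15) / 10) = -1827 / 200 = -9.14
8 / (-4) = -2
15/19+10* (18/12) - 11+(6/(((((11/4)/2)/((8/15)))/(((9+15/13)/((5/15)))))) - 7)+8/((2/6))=114462/1235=92.68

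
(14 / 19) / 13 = 14 / 247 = 0.06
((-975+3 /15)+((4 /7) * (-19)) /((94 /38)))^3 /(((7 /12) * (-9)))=5572320640374580128 /31159877875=178829989.73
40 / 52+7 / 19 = 281 / 247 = 1.14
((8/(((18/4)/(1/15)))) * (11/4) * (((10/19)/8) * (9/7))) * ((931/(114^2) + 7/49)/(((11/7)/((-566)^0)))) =1027/272916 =0.00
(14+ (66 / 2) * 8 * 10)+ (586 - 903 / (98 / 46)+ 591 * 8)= 52809 / 7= 7544.14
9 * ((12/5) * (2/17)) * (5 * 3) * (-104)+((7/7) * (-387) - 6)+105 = -4252.24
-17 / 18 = -0.94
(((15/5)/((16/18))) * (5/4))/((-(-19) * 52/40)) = 675/3952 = 0.17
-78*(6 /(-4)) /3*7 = 273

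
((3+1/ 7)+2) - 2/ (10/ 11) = 103/ 35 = 2.94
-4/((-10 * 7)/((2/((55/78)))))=312/1925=0.16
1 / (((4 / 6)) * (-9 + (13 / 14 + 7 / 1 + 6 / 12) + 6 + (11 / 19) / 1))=399 / 1598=0.25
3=3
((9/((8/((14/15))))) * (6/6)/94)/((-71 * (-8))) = 21/1067840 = 0.00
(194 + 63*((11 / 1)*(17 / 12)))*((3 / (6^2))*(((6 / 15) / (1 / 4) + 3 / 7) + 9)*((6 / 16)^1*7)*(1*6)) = 2723037 / 160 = 17018.98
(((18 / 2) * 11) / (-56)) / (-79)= 99 / 4424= 0.02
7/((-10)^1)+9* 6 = 533/10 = 53.30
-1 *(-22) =22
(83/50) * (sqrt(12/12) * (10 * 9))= 747/5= 149.40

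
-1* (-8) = 8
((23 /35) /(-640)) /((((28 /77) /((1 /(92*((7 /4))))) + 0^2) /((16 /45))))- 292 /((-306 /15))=429239813 /29988000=14.31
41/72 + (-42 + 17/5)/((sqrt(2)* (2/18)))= 41/72-1737* sqrt(2)/10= -245.08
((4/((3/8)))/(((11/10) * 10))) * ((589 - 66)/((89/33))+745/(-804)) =110479448/590337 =187.15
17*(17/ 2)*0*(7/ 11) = 0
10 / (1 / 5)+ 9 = 59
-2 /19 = -0.11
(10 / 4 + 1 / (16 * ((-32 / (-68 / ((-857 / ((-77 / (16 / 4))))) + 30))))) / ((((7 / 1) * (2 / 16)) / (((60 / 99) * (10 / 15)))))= 5362795 / 4751208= 1.13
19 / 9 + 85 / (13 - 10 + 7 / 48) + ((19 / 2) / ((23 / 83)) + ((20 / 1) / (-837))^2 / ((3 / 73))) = 925943340151 / 14598456822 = 63.43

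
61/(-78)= -0.78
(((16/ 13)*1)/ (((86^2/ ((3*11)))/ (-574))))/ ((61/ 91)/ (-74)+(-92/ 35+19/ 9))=252307440/ 42144257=5.99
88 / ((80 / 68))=374 / 5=74.80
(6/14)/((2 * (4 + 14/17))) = 0.04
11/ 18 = 0.61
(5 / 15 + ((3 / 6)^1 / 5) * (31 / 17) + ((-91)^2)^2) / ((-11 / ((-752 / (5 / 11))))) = 10313674211.96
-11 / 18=-0.61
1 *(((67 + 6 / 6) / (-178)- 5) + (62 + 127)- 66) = 10468 / 89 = 117.62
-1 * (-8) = 8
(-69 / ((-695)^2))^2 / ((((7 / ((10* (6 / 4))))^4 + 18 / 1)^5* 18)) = 281449729633941650390625 / 475325229067377239565125006618272148582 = 0.00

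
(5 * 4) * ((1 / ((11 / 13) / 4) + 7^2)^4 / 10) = 243994433922 / 14641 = 16665148.14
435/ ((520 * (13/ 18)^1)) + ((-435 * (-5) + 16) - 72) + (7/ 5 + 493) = 8837207/ 3380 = 2614.56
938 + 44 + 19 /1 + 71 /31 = 31102 /31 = 1003.29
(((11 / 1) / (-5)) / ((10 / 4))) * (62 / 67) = -1364 / 1675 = -0.81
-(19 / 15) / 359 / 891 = -19 / 4798035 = -0.00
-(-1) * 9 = 9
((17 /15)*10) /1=34 /3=11.33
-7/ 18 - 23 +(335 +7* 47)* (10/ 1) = 119099/ 18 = 6616.61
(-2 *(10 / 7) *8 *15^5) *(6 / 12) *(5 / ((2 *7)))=-151875000 / 49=-3099489.80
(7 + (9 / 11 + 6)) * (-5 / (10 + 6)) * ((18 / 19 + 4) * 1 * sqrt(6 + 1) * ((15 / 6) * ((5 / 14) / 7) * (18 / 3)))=-17625 * sqrt(7) / 1078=-43.26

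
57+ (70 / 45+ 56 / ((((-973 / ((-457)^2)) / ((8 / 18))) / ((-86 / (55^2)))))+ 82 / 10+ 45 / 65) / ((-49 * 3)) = 19248759641 / 344369025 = 55.90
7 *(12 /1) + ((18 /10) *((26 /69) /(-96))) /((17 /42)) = 1313487 /15640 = 83.98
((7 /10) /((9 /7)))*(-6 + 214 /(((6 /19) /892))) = 44428741 /135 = 329101.79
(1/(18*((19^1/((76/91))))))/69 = 2/56511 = 0.00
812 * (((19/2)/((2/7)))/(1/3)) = 80997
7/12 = 0.58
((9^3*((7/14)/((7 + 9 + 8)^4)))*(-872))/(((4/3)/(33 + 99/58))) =-5924259/237568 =-24.94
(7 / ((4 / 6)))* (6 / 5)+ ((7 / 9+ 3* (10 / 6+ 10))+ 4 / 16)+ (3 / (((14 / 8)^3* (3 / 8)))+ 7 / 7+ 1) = 3217919 / 61740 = 52.12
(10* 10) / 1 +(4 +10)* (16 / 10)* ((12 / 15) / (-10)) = 98.21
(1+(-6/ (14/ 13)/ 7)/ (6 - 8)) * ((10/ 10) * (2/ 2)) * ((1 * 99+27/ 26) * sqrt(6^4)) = 3207033/ 637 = 5034.59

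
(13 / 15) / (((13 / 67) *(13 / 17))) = 1139 / 195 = 5.84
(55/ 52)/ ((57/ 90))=825/ 494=1.67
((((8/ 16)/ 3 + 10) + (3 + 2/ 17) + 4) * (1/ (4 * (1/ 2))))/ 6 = 1763/ 1224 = 1.44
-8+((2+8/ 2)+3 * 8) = 22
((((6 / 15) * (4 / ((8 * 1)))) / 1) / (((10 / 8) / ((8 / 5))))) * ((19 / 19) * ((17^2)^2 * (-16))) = -42762752 / 125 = -342102.02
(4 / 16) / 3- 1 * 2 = -23 / 12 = -1.92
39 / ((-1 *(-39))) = 1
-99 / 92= -1.08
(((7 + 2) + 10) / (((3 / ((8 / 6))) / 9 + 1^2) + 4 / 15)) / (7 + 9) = 285 / 364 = 0.78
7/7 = 1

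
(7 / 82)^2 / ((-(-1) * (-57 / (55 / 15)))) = -539 / 1149804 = -0.00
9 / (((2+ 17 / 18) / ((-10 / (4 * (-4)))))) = 405 / 212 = 1.91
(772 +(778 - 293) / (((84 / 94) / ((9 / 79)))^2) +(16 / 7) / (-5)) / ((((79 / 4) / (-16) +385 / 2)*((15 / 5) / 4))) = 305094810688 / 56151119535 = 5.43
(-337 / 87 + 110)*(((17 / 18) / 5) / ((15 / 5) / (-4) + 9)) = 313922 / 129195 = 2.43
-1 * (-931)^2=-866761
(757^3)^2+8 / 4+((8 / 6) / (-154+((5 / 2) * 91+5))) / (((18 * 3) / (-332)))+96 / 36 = 2393095049081882923351 / 12717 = 188180785490436653.56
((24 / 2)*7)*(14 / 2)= 588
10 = 10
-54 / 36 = -3 / 2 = -1.50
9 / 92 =0.10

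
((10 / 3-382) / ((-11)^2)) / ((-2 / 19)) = 10792 / 363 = 29.73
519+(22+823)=1364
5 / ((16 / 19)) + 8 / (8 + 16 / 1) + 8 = 685 / 48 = 14.27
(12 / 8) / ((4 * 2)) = 3 / 16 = 0.19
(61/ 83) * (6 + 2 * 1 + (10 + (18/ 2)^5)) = 3603087/ 83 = 43410.69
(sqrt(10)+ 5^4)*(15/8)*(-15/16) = -140625/128 -225*sqrt(10)/128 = -1104.19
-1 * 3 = -3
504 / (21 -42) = -24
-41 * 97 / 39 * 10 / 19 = -39770 / 741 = -53.67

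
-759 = -759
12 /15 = 4 /5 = 0.80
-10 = -10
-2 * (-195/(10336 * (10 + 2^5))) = 65/72352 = 0.00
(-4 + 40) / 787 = 36 / 787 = 0.05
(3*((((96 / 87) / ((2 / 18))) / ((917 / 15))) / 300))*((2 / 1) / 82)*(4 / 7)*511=63072 / 5451565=0.01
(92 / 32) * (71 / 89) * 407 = 933.47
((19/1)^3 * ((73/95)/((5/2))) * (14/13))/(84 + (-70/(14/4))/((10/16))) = 184471/4225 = 43.66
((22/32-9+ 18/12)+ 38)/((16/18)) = 4491/128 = 35.09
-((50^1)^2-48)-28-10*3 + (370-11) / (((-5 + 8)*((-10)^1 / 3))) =-25459 / 10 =-2545.90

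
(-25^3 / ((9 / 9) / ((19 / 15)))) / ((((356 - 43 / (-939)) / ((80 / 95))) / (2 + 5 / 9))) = -119.63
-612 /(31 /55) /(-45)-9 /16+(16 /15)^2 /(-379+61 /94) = 93524903381 /3969054000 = 23.56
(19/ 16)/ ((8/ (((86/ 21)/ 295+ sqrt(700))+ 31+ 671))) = 95*sqrt(7)/ 64+ 5164409/ 49560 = 108.13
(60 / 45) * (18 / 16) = 1.50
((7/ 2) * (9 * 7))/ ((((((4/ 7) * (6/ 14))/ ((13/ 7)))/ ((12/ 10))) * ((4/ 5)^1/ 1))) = 40131/ 16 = 2508.19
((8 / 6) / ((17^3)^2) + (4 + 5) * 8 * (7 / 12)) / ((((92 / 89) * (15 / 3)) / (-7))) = -947375446927 / 16654922610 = -56.88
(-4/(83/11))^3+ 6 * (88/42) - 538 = -2103628874/4002509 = -525.58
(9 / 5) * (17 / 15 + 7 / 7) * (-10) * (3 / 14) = -288 / 35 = -8.23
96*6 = 576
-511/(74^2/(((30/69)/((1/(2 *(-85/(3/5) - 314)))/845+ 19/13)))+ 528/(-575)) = -67880332975/2445133281743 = -0.03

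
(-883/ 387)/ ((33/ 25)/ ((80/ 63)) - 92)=1766000/ 70403427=0.03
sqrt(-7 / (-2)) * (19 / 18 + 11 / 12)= 71 * sqrt(14) / 72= 3.69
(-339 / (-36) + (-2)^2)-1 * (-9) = 22.42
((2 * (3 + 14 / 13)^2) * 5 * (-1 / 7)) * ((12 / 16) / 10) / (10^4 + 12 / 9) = -25281 / 141978928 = -0.00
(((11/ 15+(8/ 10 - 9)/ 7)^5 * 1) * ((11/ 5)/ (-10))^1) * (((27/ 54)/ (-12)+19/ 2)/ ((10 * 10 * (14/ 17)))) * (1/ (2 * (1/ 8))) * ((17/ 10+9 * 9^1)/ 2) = 225949899953789/ 3350239101562500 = 0.07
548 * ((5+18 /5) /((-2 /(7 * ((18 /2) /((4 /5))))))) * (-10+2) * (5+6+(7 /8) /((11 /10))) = 192618027 /11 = 17510729.73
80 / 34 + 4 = 108 / 17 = 6.35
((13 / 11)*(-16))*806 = -167648 / 11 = -15240.73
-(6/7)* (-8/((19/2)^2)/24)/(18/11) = 44/22743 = 0.00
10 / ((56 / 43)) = 215 / 28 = 7.68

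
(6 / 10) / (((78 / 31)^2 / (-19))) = -18259 / 10140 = -1.80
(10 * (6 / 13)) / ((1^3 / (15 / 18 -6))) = -310 / 13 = -23.85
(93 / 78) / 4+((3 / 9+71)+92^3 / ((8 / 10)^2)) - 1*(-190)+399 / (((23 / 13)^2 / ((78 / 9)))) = 201039416765 / 165048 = 1218066.36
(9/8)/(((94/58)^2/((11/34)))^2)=770229009/45127289888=0.02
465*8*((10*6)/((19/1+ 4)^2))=223200/529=421.93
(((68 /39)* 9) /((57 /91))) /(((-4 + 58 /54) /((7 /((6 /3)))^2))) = -157437 /1501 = -104.89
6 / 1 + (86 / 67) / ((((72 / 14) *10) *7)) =6.00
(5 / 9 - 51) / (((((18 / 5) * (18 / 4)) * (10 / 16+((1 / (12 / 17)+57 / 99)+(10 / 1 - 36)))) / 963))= 21374320 / 166671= 128.24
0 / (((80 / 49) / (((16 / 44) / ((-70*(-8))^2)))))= 0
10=10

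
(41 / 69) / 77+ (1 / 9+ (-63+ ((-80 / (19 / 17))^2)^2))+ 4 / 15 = 272637551341199777 / 10385932095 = 26250657.99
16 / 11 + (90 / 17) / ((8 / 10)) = 3019 / 374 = 8.07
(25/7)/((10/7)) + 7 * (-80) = -1115/2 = -557.50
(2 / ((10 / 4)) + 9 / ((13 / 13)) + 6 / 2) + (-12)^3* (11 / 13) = -94208 / 65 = -1449.35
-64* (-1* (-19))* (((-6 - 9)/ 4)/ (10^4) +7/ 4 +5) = -1025943/ 125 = -8207.54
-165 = -165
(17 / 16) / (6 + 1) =17 / 112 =0.15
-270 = -270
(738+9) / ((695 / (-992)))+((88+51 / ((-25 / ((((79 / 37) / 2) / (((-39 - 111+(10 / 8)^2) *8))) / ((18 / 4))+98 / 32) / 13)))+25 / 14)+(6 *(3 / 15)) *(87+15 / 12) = -951.75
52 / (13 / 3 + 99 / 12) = 624 / 151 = 4.13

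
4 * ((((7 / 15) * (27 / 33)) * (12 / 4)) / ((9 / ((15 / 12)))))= 7 / 11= 0.64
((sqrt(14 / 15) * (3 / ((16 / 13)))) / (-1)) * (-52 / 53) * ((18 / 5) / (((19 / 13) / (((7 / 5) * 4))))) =31.87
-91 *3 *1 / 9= -91 / 3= -30.33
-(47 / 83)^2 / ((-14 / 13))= 28717 / 96446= 0.30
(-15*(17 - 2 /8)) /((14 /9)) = -9045 /56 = -161.52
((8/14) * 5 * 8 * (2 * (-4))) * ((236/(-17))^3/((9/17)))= 16824647680/18207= 924075.78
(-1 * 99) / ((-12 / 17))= 561 / 4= 140.25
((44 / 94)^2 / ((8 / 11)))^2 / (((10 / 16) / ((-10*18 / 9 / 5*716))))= -10147501408 / 24398405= -415.91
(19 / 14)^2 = 361 / 196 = 1.84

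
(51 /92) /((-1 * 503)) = -51 /46276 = -0.00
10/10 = 1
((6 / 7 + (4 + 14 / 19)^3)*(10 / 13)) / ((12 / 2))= 8573590 / 624169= 13.74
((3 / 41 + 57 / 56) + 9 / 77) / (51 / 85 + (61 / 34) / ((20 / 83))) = 2593095 / 17271947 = 0.15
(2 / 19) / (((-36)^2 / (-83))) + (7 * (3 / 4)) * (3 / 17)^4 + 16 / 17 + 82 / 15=6.41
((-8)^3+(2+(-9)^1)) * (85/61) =-44115/61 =-723.20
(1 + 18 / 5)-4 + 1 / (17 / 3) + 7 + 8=1341 / 85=15.78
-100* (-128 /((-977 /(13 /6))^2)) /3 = 0.02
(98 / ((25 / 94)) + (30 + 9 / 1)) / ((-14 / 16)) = -465.69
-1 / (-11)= 1 / 11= 0.09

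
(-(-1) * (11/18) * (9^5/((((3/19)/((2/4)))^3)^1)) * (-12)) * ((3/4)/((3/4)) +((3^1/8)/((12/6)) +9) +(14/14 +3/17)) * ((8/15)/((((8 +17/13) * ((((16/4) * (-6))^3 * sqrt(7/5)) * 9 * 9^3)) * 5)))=25055927 * sqrt(35)/8883302400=0.02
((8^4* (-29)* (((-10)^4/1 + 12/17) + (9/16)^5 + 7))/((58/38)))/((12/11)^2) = -410133064477411/626688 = -654445377.09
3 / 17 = 0.18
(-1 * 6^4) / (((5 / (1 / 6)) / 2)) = -432 / 5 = -86.40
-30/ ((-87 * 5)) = 2/ 29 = 0.07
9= 9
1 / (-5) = -1 / 5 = -0.20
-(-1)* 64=64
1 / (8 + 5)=1 / 13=0.08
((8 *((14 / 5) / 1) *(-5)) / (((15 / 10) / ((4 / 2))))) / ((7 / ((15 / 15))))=-64 / 3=-21.33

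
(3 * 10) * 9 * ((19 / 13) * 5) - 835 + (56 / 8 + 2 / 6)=44671 / 39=1145.41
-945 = -945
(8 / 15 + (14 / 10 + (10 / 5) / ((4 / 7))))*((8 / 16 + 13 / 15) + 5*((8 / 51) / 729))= 82887619 / 11153700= 7.43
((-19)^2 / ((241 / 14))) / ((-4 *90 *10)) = -2527 / 433800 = -0.01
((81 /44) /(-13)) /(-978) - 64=-11934181 /186472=-64.00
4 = 4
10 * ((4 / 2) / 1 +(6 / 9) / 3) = 200 / 9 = 22.22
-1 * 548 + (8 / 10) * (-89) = -3096 / 5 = -619.20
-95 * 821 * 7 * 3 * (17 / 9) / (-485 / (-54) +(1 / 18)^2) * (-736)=737760320640 / 2911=253438791.01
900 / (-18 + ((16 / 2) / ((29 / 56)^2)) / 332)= -31411350 / 625091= -50.25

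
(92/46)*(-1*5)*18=-180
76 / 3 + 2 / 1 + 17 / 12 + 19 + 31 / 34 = 3309 / 68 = 48.66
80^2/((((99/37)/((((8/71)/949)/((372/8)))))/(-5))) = -18944000/620358453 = -0.03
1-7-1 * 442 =-448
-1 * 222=-222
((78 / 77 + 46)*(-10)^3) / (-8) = 452500 / 77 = 5876.62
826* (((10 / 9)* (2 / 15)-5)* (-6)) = 216412 / 9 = 24045.78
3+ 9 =12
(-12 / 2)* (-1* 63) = 378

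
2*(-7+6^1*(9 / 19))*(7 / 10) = -553 / 95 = -5.82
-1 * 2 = -2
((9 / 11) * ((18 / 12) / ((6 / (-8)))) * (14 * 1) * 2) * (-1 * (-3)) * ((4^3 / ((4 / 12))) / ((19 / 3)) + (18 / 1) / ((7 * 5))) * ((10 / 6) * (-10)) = 14761440 / 209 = 70628.90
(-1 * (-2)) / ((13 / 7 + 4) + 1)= 7 / 24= 0.29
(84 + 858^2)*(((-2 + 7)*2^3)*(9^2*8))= 19083548160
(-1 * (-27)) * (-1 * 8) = -216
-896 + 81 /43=-38447 /43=-894.12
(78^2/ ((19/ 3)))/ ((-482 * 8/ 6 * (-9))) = 1521/ 9158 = 0.17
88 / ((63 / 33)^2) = 10648 / 441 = 24.15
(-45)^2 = 2025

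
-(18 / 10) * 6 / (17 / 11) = -594 / 85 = -6.99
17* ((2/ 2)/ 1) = 17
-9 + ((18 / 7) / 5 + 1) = -262 / 35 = -7.49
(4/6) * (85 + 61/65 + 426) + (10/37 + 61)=968163/2405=402.56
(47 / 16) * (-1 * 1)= -2.94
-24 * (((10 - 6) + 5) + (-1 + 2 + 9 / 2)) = -348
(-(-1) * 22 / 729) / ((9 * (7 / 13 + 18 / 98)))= 7007 / 1509030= 0.00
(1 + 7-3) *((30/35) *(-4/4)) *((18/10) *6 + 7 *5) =-1374/7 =-196.29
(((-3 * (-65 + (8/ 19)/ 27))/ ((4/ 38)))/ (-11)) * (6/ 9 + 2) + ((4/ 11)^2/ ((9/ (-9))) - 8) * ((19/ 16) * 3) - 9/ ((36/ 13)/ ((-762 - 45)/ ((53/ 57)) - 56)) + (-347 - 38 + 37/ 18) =1483415585/ 692604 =2141.79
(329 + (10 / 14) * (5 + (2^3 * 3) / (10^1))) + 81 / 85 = 199467 / 595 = 335.24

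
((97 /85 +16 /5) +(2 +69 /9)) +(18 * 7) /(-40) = 2215 /204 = 10.86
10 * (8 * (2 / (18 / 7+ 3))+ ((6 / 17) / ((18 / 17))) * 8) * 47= 33840 / 13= 2603.08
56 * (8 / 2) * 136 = 30464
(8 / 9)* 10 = 80 / 9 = 8.89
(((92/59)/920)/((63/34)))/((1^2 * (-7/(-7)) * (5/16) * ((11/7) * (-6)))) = -136/438075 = -0.00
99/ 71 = 1.39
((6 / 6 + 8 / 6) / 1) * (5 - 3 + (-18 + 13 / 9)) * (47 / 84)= -19.00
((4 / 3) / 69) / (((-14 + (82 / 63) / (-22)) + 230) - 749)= -0.00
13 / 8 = 1.62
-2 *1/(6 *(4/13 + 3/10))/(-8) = 65/948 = 0.07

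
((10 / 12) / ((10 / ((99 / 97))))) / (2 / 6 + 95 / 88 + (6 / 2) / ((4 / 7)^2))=4356 / 542909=0.01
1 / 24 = 0.04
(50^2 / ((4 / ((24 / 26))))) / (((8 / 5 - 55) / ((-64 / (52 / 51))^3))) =2671880.76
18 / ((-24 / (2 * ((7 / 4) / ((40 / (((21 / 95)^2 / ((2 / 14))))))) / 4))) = -64827 / 11552000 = -0.01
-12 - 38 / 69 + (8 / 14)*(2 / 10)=-30034 / 2415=-12.44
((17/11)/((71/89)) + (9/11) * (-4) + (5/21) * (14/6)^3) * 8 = 854896/63261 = 13.51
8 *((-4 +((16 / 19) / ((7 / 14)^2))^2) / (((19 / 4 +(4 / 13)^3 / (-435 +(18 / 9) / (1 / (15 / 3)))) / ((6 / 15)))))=31695855360 / 6404327359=4.95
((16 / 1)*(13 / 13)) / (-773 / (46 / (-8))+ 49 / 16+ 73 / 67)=394496 / 3416997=0.12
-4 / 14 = -2 / 7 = -0.29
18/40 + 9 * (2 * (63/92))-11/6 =15101/1380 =10.94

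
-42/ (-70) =3/ 5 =0.60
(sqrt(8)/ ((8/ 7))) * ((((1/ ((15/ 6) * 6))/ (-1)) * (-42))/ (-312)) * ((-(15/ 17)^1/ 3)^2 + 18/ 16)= -137249 * sqrt(2)/ 7213440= -0.03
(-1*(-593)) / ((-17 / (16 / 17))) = -9488 / 289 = -32.83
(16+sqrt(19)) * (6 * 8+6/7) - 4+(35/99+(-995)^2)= 342 * sqrt(19)/7+686626526/693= 991016.03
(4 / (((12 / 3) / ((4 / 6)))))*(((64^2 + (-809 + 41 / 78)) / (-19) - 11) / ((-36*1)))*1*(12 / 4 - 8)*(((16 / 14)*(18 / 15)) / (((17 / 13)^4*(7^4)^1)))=-2396742452 / 720117310311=-0.00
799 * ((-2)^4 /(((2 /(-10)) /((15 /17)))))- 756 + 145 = -57011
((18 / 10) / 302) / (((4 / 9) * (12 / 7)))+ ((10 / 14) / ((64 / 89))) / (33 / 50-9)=-1961921 / 17630760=-0.11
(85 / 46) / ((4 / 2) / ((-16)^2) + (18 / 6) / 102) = 92480 / 1863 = 49.64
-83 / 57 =-1.46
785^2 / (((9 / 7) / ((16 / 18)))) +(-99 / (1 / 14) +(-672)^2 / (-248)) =1061714066 / 2511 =422825.20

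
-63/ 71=-0.89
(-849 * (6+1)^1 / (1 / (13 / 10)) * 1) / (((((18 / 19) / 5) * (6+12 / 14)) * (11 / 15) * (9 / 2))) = -17125745 / 9504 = -1801.95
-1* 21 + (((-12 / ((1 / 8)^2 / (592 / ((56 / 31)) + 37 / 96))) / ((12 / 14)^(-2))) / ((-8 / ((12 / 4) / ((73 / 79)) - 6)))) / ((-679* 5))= -189740517 / 85007405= -2.23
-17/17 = -1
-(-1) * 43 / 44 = 43 / 44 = 0.98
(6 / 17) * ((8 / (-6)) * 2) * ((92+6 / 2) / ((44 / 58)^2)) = -319580 / 2057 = -155.36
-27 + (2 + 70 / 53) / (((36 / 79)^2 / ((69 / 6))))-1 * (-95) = 2162821 / 8586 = 251.90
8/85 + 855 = 72683/85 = 855.09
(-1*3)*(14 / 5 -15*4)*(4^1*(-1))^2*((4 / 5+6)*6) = 2800512 / 25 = 112020.48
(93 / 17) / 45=31 / 255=0.12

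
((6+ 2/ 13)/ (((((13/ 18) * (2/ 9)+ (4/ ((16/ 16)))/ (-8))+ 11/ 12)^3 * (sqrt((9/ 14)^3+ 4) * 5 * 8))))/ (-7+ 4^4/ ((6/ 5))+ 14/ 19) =54283509504 * sqrt(163870)/ 11744431442514485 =0.00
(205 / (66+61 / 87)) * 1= 17835 / 5803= 3.07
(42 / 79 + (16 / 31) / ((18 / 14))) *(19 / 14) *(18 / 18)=27911 / 22041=1.27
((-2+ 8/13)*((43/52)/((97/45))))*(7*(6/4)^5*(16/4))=-29622915/262288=-112.94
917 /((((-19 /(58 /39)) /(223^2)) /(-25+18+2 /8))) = 11901989673 /494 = 24093096.50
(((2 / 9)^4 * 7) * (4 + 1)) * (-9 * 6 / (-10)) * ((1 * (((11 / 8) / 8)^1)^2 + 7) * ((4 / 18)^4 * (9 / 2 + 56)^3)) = 357059891111 / 204073344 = 1749.66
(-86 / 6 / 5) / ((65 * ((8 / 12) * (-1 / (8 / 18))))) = 86 / 2925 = 0.03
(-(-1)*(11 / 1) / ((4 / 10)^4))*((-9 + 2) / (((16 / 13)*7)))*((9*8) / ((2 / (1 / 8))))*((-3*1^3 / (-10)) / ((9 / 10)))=-268125 / 512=-523.68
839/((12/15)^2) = 20975/16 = 1310.94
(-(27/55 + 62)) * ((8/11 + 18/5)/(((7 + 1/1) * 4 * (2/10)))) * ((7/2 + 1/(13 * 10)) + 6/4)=-266260953/1258400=-211.59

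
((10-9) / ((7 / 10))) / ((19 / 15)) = 150 / 133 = 1.13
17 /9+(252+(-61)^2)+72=36422 /9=4046.89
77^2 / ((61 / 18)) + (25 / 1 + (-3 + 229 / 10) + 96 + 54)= 1186109 / 610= 1944.44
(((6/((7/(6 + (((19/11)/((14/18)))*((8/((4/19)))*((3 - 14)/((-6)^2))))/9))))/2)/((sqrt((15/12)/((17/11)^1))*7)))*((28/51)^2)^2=141568*sqrt(935)/223251633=0.02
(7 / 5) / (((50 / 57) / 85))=6783 / 50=135.66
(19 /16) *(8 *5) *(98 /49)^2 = 190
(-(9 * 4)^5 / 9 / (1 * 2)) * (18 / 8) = -7558272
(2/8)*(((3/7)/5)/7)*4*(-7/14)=-3/490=-0.01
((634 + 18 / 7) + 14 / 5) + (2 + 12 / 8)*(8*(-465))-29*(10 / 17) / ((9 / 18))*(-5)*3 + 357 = -11511.86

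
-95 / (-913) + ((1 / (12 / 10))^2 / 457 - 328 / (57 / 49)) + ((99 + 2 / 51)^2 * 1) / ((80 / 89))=17535584341522711 / 1649570638320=10630.39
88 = 88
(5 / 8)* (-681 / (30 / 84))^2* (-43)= -977144427 / 10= -97714442.70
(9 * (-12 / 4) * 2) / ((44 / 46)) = -621 / 11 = -56.45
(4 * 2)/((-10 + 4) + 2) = -2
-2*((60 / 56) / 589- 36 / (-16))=-37137 / 8246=-4.50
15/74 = 0.20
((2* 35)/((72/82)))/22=1435/396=3.62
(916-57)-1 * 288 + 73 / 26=14919 / 26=573.81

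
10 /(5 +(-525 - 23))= -10 /543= -0.02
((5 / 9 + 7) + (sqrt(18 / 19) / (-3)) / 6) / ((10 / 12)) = 136 / 15 - sqrt(38) / 95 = 9.00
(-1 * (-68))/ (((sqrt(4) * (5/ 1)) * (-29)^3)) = -34/ 121945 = -0.00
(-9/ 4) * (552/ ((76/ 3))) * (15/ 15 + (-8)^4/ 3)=-2545479/ 38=-66986.29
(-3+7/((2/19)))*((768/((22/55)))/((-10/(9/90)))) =-6096/5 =-1219.20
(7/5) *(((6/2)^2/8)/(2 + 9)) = 63/440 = 0.14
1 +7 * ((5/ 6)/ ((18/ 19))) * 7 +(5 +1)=5411/ 108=50.10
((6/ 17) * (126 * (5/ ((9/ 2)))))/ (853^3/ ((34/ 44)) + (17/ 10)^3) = 840000/ 13654310577521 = 0.00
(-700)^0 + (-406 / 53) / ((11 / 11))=-353 / 53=-6.66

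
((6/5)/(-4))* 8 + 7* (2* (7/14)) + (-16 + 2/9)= -503/45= -11.18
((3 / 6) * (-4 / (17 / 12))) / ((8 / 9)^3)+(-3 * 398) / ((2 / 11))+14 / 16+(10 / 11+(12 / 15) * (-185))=-80367825 / 11968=-6715.23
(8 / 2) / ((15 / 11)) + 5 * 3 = 17.93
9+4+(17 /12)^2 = 2161 /144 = 15.01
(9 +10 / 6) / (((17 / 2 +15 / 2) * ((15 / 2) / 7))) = 28 / 45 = 0.62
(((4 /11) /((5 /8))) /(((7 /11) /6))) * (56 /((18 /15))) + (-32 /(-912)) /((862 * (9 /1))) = 56602369 /221103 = 256.00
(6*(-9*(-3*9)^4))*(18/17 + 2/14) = -4103787402/119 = -34485608.42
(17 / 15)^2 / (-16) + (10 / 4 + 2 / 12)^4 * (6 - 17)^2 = 198243799 / 32400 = 6118.64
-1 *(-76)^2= -5776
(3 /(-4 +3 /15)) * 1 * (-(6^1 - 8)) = -30 /19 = -1.58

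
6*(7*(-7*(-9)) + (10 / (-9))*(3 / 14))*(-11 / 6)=-101816 / 21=-4848.38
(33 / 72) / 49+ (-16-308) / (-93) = 127349 / 36456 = 3.49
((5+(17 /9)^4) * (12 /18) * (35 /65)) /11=1628564 /2814669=0.58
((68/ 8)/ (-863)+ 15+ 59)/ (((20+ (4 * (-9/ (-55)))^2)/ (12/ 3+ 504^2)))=24532849930875/ 26664974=920040.27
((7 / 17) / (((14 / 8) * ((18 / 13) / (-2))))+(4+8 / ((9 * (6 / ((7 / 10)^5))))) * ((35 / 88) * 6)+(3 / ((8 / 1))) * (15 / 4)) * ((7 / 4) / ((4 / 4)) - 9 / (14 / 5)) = -1840871341 / 117810000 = -15.63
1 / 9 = 0.11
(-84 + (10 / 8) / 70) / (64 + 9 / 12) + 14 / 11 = -969 / 39886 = -0.02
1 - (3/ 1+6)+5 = -3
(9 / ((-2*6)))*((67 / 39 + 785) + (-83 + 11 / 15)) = -34342 / 65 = -528.34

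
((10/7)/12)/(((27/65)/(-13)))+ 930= 1050395/1134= 926.27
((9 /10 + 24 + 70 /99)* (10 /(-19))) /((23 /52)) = -1318252 /43263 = -30.47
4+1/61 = 245/61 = 4.02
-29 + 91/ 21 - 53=-233/ 3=-77.67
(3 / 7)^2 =9 / 49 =0.18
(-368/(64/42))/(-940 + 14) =483/1852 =0.26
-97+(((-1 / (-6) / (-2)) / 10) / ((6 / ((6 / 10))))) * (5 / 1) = -23281 / 240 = -97.00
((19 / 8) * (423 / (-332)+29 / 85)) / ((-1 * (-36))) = -500213 / 8127360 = -0.06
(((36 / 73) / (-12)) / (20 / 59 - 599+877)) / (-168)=59 / 67133136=0.00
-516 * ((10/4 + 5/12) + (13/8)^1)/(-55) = 4687/110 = 42.61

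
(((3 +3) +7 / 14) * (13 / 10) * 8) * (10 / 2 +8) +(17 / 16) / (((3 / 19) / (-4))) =51113 / 60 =851.88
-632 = -632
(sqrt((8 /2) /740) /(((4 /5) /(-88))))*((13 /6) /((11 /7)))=-91*sqrt(185) /111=-11.15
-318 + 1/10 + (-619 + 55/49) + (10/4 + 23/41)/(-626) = -11768718141/12576340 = -935.78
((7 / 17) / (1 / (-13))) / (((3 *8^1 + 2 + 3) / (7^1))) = -637 / 493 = -1.29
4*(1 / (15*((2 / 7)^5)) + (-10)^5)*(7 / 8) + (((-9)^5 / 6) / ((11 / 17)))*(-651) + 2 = 100864560539 / 10560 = 9551568.23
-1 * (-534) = 534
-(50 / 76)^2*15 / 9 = -3125 / 4332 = -0.72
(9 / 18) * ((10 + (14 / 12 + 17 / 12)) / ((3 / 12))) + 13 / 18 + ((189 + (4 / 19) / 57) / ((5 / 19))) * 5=618500 / 171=3616.96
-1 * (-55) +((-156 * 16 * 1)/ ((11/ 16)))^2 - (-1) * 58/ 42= 33492709280/ 2541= 13180916.68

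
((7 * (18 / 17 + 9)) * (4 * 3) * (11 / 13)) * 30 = 4740120 / 221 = 21448.51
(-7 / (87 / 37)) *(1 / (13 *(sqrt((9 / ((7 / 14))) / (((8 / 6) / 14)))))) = -37 *sqrt(21) / 10179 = -0.02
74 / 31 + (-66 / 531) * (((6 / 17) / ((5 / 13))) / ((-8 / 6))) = 384409 / 155465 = 2.47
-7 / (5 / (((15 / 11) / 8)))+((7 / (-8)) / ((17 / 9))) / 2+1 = 1585 / 2992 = 0.53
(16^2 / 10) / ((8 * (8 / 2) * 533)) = 4 / 2665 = 0.00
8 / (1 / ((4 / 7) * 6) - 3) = -192 / 65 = -2.95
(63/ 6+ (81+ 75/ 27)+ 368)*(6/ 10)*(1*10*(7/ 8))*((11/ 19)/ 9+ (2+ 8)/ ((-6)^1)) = -3888.81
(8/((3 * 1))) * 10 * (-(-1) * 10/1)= 800/3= 266.67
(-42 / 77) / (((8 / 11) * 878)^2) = -0.00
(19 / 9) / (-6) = -19 / 54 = -0.35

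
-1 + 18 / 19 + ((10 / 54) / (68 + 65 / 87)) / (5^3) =-1345174 / 25568775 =-0.05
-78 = -78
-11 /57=-0.19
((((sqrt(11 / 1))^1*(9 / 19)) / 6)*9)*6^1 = 81*sqrt(11) / 19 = 14.14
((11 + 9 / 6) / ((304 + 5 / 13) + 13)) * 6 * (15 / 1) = 14625 / 4126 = 3.54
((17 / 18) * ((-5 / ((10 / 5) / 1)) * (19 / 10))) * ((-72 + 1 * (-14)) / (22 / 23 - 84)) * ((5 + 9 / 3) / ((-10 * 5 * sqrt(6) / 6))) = 1.82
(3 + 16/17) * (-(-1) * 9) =603/17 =35.47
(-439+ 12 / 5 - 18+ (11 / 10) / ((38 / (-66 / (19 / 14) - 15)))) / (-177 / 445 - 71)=293300479 / 45878768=6.39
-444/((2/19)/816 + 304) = -3441888/2356609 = -1.46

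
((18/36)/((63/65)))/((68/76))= 1235/2142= 0.58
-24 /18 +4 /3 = 0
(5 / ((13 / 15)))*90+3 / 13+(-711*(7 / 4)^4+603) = -18456891 / 3328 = -5545.94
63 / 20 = 3.15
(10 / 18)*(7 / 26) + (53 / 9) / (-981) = 32957 / 229554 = 0.14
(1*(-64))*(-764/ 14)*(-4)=-97792/ 7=-13970.29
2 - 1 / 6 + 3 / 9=13 / 6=2.17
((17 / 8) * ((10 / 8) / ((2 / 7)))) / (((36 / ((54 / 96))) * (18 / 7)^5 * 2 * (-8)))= -0.00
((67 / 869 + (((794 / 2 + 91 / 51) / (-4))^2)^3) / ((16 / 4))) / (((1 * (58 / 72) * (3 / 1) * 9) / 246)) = 39397903958950801171775853757 / 14190209563936032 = 2776414525905.19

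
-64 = -64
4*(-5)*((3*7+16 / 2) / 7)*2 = -1160 / 7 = -165.71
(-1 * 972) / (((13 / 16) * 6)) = -2592 / 13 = -199.38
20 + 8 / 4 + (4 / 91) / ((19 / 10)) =38078 / 1729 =22.02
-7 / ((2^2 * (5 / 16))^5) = -2.29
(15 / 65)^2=9 / 169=0.05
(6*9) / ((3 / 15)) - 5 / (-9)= 2435 / 9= 270.56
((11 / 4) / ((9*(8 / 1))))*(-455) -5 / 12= -17.80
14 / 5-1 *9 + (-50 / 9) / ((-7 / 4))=-953 / 315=-3.03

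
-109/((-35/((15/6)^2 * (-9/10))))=-981/56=-17.52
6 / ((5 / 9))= 54 / 5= 10.80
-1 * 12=-12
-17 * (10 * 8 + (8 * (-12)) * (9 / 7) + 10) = 3978 / 7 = 568.29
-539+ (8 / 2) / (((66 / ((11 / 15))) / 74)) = -24107 / 45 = -535.71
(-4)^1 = -4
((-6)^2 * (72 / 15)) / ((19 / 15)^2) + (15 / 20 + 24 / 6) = 162379 / 1444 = 112.45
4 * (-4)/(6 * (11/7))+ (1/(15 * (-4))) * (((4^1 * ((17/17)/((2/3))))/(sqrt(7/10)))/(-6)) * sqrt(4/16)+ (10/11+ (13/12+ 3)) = sqrt(70)/840+ 145/44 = 3.31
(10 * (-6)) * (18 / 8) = -135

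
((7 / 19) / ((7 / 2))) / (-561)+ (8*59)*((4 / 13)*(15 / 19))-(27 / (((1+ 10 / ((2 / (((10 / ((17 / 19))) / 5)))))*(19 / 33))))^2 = 139027859917 / 1392736917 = 99.82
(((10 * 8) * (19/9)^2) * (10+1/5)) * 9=98192/3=32730.67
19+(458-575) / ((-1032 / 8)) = 856 / 43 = 19.91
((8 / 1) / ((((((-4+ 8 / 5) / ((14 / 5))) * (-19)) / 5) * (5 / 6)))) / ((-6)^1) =-28 / 57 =-0.49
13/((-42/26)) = -169/21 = -8.05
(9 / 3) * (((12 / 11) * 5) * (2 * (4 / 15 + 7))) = 2616 / 11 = 237.82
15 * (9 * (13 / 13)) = 135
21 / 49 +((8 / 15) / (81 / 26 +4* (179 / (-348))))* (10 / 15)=192133 / 251265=0.76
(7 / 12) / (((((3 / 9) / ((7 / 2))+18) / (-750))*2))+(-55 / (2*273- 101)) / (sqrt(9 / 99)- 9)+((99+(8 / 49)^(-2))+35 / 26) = 125.79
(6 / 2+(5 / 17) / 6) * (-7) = -2177 / 102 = -21.34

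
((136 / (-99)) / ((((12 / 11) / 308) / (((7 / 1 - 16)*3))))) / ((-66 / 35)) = -16660 / 3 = -5553.33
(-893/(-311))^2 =797449/96721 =8.24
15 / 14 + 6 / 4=18 / 7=2.57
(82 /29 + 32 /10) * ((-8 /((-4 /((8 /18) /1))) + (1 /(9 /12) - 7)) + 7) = 13.39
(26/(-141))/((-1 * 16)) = 13/1128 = 0.01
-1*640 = -640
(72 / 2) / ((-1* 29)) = -36 / 29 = -1.24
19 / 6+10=79 / 6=13.17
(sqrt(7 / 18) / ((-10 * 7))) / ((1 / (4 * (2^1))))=-2 * sqrt(14) / 105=-0.07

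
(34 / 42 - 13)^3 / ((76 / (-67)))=281018368 / 175959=1597.07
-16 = -16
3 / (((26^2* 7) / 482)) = 723 / 2366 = 0.31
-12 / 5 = -2.40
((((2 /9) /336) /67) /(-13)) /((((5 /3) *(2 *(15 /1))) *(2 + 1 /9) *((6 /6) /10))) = -1 /13901160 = -0.00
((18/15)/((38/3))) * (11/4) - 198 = -75141/380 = -197.74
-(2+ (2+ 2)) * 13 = -78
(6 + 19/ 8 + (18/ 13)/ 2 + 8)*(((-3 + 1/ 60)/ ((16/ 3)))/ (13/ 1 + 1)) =-63545/ 93184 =-0.68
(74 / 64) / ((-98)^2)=37 / 307328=0.00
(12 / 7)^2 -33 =-1473 / 49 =-30.06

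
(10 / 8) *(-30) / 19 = -75 / 38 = -1.97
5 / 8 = 0.62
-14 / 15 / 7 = -2 / 15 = -0.13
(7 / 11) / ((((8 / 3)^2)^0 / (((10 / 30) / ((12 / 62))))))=217 / 198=1.10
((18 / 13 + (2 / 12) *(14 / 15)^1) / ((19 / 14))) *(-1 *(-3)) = 12614 / 3705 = 3.40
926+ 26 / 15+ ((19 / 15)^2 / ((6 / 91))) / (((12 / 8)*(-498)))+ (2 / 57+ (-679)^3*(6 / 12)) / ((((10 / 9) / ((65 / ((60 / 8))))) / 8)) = -187142250046036969 / 19160550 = -9767060446.91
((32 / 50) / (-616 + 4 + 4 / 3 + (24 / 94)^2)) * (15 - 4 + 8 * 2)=-357858 / 12645175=-0.03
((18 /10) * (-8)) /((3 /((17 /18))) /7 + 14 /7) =-2142 /365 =-5.87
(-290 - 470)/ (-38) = 20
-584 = -584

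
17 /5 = 3.40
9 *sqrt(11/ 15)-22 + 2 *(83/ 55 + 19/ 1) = 26.73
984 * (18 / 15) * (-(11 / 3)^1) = -21648 / 5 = -4329.60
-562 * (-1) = 562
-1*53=-53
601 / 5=120.20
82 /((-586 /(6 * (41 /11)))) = -10086 /3223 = -3.13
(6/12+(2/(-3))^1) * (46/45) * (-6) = 46/45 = 1.02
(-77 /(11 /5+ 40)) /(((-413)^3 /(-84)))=-660 /303344783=-0.00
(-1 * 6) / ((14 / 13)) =-39 / 7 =-5.57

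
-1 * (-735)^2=-540225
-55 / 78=-0.71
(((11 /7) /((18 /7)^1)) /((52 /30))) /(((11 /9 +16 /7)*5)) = 231 /11492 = 0.02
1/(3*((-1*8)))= -1/24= -0.04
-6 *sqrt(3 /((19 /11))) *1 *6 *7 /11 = -30.19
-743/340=-2.19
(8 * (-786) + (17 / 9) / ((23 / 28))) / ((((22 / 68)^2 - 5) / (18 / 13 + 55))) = 1102518376720 / 15228369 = 72398.98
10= 10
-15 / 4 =-3.75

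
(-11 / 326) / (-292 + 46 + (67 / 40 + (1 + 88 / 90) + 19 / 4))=0.00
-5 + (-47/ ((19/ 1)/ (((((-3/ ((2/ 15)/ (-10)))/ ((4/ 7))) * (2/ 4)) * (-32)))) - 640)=283845/ 19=14939.21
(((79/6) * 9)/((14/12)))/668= 0.15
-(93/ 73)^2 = -8649/ 5329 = -1.62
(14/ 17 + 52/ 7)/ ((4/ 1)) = 491/ 238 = 2.06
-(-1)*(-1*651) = -651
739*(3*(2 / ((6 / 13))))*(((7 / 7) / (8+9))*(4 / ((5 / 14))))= 537992 / 85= 6329.32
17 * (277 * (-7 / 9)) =-32963 / 9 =-3662.56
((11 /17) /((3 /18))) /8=33 /68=0.49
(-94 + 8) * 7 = -602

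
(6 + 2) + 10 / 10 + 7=16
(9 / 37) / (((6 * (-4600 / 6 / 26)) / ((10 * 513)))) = -60021 / 8510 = -7.05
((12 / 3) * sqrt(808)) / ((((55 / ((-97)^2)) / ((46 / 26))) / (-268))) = -9222862.38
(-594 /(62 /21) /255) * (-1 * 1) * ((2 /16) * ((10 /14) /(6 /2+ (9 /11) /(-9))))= 3267 /134912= 0.02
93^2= 8649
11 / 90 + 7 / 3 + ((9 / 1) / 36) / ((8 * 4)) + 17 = 112109 / 5760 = 19.46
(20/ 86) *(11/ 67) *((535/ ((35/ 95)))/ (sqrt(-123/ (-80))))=4472600 *sqrt(615)/ 2480541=44.71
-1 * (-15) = 15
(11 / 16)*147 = 101.06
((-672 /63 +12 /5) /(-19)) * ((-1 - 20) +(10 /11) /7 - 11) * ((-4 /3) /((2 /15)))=202864 /1463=138.66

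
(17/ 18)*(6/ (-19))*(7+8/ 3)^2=-14297/ 513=-27.87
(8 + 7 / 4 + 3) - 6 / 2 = 39 / 4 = 9.75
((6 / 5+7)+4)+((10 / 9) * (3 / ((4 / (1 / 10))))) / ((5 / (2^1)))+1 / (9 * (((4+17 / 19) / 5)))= 103343 / 8370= 12.35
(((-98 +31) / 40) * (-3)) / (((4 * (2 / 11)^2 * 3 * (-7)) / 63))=-72963 / 640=-114.00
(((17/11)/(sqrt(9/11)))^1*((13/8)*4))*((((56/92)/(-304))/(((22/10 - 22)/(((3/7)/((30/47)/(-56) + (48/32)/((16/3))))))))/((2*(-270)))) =-72709*sqrt(11)/73008648702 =-0.00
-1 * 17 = -17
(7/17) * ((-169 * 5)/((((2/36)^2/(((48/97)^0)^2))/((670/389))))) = -1284028200/6613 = -194167.28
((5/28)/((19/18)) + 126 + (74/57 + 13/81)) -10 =2534411/21546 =117.63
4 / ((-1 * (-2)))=2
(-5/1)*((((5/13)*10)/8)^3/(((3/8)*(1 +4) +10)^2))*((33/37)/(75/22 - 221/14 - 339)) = 7940625/793967221424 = 0.00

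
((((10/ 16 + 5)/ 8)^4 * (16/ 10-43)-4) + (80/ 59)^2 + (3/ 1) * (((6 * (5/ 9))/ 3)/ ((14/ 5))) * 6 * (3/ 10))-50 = -24584806268573/ 408810422272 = -60.14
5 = 5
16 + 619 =635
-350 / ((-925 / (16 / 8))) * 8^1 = 224 / 37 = 6.05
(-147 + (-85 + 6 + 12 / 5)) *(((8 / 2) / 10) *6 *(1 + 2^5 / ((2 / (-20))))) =4279704 / 25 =171188.16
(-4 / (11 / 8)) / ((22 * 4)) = -0.03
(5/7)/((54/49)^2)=1715/2916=0.59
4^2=16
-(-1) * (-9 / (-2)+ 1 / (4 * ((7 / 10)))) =34 / 7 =4.86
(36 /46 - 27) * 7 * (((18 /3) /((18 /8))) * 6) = -2936.35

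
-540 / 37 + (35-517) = -18374 / 37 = -496.59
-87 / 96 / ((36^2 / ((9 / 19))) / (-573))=5539 / 29184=0.19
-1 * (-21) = 21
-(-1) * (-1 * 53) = -53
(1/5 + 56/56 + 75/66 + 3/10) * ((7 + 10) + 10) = 783/11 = 71.18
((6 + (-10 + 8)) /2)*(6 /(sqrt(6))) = 2*sqrt(6) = 4.90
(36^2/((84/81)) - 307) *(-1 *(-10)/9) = 65990/63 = 1047.46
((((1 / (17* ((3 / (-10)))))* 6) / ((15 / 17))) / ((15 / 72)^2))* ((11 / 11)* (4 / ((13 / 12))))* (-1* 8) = 294912 / 325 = 907.42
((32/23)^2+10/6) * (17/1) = 97189/1587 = 61.24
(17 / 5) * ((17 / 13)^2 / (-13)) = -4913 / 10985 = -0.45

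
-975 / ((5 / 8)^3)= -19968 / 5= -3993.60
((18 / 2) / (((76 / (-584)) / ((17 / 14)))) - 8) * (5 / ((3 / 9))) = -183495 / 133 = -1379.66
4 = 4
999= 999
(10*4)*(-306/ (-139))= 12240/ 139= 88.06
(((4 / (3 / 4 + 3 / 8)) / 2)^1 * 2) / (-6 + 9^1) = 1.19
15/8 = 1.88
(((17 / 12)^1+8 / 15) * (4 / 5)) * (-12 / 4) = -4.68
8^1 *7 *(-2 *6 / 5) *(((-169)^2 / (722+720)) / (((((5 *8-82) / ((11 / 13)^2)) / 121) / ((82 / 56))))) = 202894978 / 25235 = 8040.22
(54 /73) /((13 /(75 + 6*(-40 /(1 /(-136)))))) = 1766610 /949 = 1861.55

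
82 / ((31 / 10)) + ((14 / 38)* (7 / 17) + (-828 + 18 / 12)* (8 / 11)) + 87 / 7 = -433348068 / 771001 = -562.06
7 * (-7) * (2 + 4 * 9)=-1862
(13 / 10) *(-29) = -37.70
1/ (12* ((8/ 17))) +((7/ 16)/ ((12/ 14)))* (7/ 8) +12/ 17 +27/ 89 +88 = 104152055/ 1161984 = 89.63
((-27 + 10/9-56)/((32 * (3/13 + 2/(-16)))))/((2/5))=-4355/72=-60.49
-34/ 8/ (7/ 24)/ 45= -34/ 105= -0.32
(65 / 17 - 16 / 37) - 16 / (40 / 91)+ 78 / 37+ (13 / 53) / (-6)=-30945079 / 1000110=-30.94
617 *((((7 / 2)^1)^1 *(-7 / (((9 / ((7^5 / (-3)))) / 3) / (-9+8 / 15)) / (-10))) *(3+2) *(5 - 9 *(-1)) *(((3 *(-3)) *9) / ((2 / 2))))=-1355172124677 / 10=-135517212467.70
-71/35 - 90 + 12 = -2801/35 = -80.03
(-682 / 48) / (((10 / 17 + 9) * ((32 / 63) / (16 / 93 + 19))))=-2333947 / 41728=-55.93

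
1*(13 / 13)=1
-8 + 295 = 287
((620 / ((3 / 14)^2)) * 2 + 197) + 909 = 252994 / 9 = 28110.44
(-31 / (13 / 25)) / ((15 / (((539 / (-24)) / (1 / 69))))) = 1921535 / 312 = 6158.77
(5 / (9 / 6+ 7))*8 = 80 / 17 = 4.71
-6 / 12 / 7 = -1 / 14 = -0.07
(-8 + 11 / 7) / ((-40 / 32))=36 / 7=5.14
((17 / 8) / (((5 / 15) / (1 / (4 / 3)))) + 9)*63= 27783 / 32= 868.22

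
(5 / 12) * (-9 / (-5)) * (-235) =-705 / 4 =-176.25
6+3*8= 30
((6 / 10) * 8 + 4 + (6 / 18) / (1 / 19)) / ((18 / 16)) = 1816 / 135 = 13.45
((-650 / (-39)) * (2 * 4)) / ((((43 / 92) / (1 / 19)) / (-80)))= -2944000 / 2451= -1201.14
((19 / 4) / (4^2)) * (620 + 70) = 6555 / 32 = 204.84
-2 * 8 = -16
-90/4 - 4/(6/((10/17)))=-2335/102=-22.89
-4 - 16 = -20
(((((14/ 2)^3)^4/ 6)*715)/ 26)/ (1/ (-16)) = -3045083184220/ 3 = -1015027728073.33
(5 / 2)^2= 25 / 4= 6.25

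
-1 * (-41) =41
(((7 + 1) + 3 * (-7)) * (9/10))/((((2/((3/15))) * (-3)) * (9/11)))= 143/300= 0.48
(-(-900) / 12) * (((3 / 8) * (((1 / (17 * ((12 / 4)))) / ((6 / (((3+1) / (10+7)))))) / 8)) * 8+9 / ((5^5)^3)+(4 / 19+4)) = 8467376709577403 / 26811523437500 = 315.81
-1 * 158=-158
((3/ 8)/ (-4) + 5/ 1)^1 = 4.91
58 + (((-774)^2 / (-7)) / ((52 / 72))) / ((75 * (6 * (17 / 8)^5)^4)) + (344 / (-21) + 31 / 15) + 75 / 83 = 4888445885911237405273370635556 / 109632642194318268791783186975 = 44.59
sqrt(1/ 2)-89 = -88.29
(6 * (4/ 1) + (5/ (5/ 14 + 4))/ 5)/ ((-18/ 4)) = -2956/ 549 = -5.38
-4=-4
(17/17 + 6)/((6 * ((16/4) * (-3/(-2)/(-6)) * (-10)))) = 7/60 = 0.12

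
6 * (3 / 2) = 9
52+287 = 339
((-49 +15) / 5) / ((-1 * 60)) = 17 / 150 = 0.11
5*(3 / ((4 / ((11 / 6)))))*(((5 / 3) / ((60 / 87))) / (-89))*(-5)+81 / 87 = 461963 / 247776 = 1.86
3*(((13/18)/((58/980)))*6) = 6370/29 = 219.66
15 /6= 2.50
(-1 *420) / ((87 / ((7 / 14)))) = -2.41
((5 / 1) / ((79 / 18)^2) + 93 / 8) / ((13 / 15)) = 8900595 / 649064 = 13.71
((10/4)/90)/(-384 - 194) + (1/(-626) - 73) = -475452709/6512904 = -73.00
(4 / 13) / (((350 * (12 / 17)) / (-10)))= -0.01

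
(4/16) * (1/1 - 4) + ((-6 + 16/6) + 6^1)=23/12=1.92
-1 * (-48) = 48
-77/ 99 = -7/ 9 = -0.78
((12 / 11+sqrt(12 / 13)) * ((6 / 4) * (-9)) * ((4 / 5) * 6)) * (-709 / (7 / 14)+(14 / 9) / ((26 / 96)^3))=1907267472 * sqrt(39) / 142805+1040327712 / 10985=178111.00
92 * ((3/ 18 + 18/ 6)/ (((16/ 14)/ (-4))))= -3059/ 3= -1019.67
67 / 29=2.31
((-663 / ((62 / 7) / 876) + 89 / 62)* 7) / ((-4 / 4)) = 28457989 / 62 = 458999.82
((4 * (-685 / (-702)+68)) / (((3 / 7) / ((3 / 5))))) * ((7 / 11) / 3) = 4745258 / 57915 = 81.93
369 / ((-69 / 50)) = -6150 / 23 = -267.39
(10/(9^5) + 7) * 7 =2893471/59049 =49.00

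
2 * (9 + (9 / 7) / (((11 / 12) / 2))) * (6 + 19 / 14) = 93627 / 539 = 173.71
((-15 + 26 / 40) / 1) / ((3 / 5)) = -287 / 12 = -23.92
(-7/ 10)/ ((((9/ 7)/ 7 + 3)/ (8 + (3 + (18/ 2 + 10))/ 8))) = -14749/ 6240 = -2.36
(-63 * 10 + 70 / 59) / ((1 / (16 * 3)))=-1780800 / 59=-30183.05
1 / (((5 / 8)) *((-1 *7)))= -8 / 35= -0.23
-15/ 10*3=-9/ 2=-4.50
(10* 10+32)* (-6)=-792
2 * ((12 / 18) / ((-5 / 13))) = -52 / 15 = -3.47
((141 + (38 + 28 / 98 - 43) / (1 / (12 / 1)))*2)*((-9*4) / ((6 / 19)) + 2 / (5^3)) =-16841136 / 875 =-19247.01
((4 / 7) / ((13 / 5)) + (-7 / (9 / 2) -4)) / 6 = -2185 / 2457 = -0.89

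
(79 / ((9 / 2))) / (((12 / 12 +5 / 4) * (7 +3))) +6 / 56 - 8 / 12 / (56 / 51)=0.28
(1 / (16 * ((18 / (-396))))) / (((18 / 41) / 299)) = -134849 / 144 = -936.45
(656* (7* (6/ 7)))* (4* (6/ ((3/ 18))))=566784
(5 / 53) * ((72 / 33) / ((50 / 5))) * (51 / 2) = 306 / 583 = 0.52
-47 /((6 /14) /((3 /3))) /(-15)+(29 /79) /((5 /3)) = 26774 /3555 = 7.53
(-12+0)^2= 144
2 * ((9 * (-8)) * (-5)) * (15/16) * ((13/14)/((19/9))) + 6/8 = 158349/532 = 297.65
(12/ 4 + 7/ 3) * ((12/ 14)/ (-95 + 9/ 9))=-16/ 329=-0.05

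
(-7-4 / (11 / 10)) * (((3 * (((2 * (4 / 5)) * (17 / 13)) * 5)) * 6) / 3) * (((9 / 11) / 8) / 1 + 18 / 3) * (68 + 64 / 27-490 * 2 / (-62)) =-1316949540 / 3751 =-351092.92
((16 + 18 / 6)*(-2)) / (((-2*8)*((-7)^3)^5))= -19 / 37980492079544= -0.00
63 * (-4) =-252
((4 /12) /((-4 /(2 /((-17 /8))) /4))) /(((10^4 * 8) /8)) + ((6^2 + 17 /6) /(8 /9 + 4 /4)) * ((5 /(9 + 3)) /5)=25699 /15000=1.71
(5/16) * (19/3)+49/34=2791/816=3.42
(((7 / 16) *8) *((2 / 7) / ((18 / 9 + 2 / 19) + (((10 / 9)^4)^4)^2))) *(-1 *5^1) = -65239992585557737208499132696339 / 407469470562340099877262792714248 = -0.16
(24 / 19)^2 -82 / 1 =-29026 / 361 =-80.40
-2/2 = -1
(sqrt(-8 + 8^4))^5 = 33423488 * sqrt(1022) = 1068506621.50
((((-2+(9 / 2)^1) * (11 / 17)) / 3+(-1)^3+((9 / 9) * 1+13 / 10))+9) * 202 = 558328 / 255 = 2189.52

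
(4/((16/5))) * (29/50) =29/40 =0.72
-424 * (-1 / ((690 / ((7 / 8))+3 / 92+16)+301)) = 273056 / 712009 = 0.38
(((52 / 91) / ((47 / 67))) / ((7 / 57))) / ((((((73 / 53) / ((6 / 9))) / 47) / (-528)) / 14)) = -569978112 / 511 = -1115417.05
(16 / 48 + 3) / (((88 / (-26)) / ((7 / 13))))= -35 / 66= -0.53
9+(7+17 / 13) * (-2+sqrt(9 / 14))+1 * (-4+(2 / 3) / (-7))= -3197 / 273+162 * sqrt(14) / 91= -5.05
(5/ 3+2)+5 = 26/ 3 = 8.67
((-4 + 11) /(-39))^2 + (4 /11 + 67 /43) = 1405766 /719433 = 1.95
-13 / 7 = -1.86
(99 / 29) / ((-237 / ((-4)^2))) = -528 / 2291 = -0.23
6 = 6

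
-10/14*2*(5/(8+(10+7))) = -2/7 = -0.29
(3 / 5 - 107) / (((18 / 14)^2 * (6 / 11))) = -143374 / 1215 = -118.00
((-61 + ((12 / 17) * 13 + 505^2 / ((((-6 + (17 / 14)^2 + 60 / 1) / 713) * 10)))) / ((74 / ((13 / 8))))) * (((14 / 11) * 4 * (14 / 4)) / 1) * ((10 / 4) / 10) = 38587624278749 / 1203684592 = 32057.92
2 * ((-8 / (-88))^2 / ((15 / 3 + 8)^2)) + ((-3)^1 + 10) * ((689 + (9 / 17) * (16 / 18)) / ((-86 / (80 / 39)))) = -1720797618 / 14948219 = -115.12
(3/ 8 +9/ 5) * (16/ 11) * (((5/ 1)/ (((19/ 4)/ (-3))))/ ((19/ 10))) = -20880/ 3971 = -5.26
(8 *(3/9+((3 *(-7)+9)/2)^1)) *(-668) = 90848/3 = 30282.67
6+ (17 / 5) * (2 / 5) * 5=64 / 5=12.80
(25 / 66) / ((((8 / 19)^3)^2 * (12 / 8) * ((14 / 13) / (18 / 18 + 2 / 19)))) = 804732175 / 17301504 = 46.51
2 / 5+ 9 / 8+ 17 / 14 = 767 / 280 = 2.74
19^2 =361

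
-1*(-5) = 5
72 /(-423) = -8 /47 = -0.17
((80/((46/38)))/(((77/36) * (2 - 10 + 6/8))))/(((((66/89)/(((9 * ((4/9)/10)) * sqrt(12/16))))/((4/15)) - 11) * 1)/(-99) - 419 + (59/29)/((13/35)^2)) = 7521360054318130176/713248255427330759059 - 871287038968320 * sqrt(3)/713248255427330759059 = 0.01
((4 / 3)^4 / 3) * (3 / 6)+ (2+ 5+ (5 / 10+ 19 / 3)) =6979 / 486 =14.36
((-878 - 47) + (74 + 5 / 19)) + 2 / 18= -145457 / 171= -850.63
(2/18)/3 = 0.04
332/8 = 83/2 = 41.50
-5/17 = -0.29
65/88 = 0.74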